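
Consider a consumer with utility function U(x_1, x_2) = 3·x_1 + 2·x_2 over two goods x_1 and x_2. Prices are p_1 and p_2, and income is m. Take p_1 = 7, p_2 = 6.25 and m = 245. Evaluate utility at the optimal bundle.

Perfect substitutes: compare marginal utility per dollar. 3/p_1 vs 2/p_2 → 0.4286 vs 0.32.
x_1 gives more utility per dollar, so spend all income on x_1: x_1* = m/p_1, x_2* = 0.
Numerically: x_1* = 35, x_2* = 0.
Utility at the optimum: U(35, 0) = 105.

V = 105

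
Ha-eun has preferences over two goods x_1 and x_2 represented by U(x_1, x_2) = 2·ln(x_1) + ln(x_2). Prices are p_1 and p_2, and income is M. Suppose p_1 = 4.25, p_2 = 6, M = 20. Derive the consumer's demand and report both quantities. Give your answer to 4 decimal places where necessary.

x_1* = 3.1373, x_2* = 1.1111

Demand: x_1*(p_1,p_2,M) = 2/3·M/p_1 and x_2* = 1/3·M/p_2.
At p_1=4.25, p_2=6, M=20: x_1* = 2/3·20/4.25 = 3.1373, x_2* = 1.1111.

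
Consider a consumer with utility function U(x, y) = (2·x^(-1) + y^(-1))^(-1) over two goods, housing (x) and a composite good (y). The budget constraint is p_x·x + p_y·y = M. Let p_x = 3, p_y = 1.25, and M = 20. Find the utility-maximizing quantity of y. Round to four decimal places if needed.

Substitute y = (y/x)·x into the budget: x* = M/(p_x + p_y·(y/x)).
Numerically y/x = 1.095445, so x* = 20/(3 + 1.25·1.095445) = 4.5774 and y* = 1.095445·4.5774 = 5.0143.

y* = 5.0143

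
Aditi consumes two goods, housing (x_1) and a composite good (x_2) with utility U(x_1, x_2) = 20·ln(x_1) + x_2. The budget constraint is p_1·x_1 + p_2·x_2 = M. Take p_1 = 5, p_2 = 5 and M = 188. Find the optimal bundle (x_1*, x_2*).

MU_x_1 = 20/x_1, MU_x_2 = 1. Tangency: 20/x_1 = p_1/p_2.
So x_1*(p_1,p_2) = 20·p_2/p_1, independent of income; and x_2* = (M − 20·p_2)/p_2.
At the given prices: x_1* = 20·5/5 = 20, and x_2* = 17.6.

x_1* = 20, x_2* = 17.6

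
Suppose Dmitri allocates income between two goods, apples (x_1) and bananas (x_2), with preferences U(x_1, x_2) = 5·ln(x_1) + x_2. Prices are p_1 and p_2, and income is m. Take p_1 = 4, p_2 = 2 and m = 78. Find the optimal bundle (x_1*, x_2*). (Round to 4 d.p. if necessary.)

x_1* = 2.5, x_2* = 34

So x_1*(p_1,p_2) = 5·p_2/p_1, independent of income; and x_2* = (m − 5·p_2)/p_2.
At the given prices: x_1* = 5·2/4 = 2.5, and x_2* = 34.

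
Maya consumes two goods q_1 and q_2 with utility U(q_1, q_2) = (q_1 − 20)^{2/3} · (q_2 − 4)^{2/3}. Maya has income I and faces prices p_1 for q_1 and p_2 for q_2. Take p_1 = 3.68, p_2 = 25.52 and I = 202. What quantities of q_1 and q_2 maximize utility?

This is Cobb-Douglas in (q_1−20, q_2−4): tangency gives 2/3·p_2·(q_2−4) = 2/3·p_1·(q_1−20).
After buying the subsistence bundle (20, 4), a share 0.5 of the remaining income goes to q_1: q_1* = 20 + 0.5·(I − 20p_1 − 4p_2)/p_1.
Discretionary income = 202 − 20·3.68 − 4·25.52 = 26.32; q_1* = 20 + 0.5·26.32/3.68 = 23.5761; q_2* = 4 + 0.5·26.32/25.52 = 4.5157.

q_1* = 23.5761, q_2* = 4.5157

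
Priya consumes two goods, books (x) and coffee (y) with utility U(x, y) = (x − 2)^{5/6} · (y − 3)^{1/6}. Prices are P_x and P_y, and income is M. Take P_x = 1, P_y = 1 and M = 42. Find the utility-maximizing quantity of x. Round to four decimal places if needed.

x* = 32.8333

This is Cobb-Douglas in (x−2, y−3): tangency gives 5/6·P_y·(y−3) = 1/6·P_x·(x−2).
Substituting into the budget: x* = 2 + 5/6·(M − 2·P_x − 3·P_y)/P_x, and y* = 3 + 1/6·(…)/P_y.
Discretionary income = 42 − 2·1 − 3·1 = 37; x* = 2 + 5/6·37/1 = 32.8333.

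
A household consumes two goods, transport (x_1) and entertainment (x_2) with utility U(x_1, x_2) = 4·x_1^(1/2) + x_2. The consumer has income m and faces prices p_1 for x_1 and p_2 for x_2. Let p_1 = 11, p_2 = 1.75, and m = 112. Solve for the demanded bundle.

Solve: √x_1 = 2·p_2/p_1, so x_1*(p_1,p_2) = (2·p_2/p_1)², and x_2* = (m − p_1·x_1*)/p_2.
Plugging in: x_1* = (2·1.75/11)² = 0.1012, x_2* = 63.3636.

x_1* = 0.1012, x_2* = 63.3636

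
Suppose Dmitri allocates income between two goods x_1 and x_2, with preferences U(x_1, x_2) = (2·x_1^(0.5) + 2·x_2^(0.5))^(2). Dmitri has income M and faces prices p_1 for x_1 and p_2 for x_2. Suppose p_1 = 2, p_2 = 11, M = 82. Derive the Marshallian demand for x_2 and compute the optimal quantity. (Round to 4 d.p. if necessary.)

Numerically x_2/x_1 = 0.033058, so x_1* = 82/(2 + 11·0.033058) = 34.6923 and x_2* = 0.033058·34.6923 = 1.1469.

x_2* = 1.1469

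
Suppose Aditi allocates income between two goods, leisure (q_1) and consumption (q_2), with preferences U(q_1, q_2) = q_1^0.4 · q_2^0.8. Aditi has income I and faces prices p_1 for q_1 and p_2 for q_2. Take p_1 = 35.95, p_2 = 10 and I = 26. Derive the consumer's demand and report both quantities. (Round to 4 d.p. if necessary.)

q_1* = 0.2411, q_2* = 1.7333

Demand: q_1*(p_1,p_2,I) = 1/3·I/p_1 and q_2* = 2/3·I/p_2.
At p_1=35.95, p_2=10, I=26: q_1* = 1/3·26/35.95 = 0.2411, q_2* = 1.7333.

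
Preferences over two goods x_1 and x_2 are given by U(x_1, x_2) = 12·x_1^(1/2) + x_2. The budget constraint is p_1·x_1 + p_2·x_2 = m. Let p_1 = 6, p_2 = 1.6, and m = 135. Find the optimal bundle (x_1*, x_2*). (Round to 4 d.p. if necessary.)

x_1* = 2.56, x_2* = 74.775

Utility is quasi-linear in x_2; the FOC for x_1 is 6/√x_1 = p_1/p_2.
Solve: √x_1 = 6·p_2/p_1, so x_1*(p_1,p_2) = (6·p_2/p_1)², and x_2* = (m − p_1·x_1*)/p_2.
Plugging in: x_1* = (6·1.6/6)² = 2.56, x_2* = 74.775.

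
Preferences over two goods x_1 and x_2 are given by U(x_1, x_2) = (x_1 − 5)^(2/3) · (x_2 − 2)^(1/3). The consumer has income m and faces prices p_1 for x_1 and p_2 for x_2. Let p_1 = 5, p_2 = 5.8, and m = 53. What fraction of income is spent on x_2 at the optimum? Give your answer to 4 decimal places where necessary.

This is Cobb-Douglas in (x_1−5, x_2−2): tangency gives 2/3·p_2·(x_2−2) = 1/3·p_1·(x_1−5).
After buying the subsistence bundle (5, 2), a share 2/3 of the remaining income goes to x_1: x_1* = 5 + 2/3·(m − 5p_1 − 2p_2)/p_1.
Discretionary income = 53 − 5·5 − 2·5.8 = 16.4; x_1* = 5 + 2/3·16.4/5 = 7.1867; x_2* = 2 + 1/3·16.4/5.8 = 2.9425.
Expenditure on x_2: 5.8·2.9425 = 17.0667; share = 0.322.

share on x_2 = 0.322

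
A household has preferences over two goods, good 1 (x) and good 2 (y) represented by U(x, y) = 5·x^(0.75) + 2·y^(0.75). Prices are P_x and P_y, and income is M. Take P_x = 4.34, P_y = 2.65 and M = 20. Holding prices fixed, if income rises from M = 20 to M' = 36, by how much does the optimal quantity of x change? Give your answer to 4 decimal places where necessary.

MRS = MU_x/MU_y = (5/2)·(y/x)^(0.25). Set equal to P_x/P_y.
Solve for the ratio: y/x = [(2/5)·P_x/P_y]^(4).
With the ratio pinned down, the budget gives x* = M/(P_x + P_y·(y/x)) and y* = (y/x)·x*.
Numerically y/x = 0.184169, so x* = 20/(4.34 + 2.65·0.184169) = 4.1425.
At M' = 36: x* = 7.4564. Change: 7.4564 − 4.1425 = 3.314.

Δx* = 3.314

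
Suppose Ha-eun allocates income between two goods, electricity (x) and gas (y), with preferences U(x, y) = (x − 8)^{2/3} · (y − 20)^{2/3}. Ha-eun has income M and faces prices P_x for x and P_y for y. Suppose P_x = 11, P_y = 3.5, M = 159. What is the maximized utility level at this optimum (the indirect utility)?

V = 0.0348

MRS = (y−20)/(x−8). Tangency with P_x/P_y gives y−20 = (P_x/P_y)·(x−8).
After buying the subsistence bundle (8, 20), a share 0.5 of the remaining income goes to x: x* = 8 + 0.5·(M − 8P_x − 20P_y)/P_x.
Discretionary income = 159 − 8·11 − 20·3.5 = 1; x* = 8 + 0.5·1/11 = 8.0455; y* = 20 + 0.5·1/3.5 = 20.1429.
Utility at the optimum: U(8.0455, 20.1429) = 0.0348.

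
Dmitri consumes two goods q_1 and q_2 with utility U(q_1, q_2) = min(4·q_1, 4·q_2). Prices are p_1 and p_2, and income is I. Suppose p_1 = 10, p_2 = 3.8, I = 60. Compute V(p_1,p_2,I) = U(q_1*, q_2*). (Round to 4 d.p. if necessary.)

V = 17.3913

Leontief preferences: the optimum is at the kink where q_1/4 = q_2/4, i.e. q_2 = q_1.
Budget: p_1·q_1 + p_2·q_1 = I, so (4·p_1 + 4·p_2)·q_1 = 4·I.
Demand: q_1*(p_1,p_2,I) = 4·I/(4·p_1 + 4·p_2), q_2* = 4·I/(4·p_1 + 4·p_2).
Here 4·10 + 4·3.8 = 55.2, giving q_1* = 4.3478 and q_2* = 4.3478.
Utility at the optimum: U(4.3478, 4.3478) = 17.3913.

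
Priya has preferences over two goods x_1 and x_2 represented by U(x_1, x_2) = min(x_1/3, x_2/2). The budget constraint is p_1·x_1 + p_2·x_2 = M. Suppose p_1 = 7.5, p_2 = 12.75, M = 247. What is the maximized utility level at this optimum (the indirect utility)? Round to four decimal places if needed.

Demand: x_1*(p_1,p_2,M) = 3·M/(3·p_1 + 2·p_2), x_2* = 2·M/(3·p_1 + 2·p_2).
Here 3·7.5 + 2·12.75 = 48, giving x_1* = 15.4375 and x_2* = 10.2917.
Utility at the optimum: U(15.4375, 10.2917) = 5.1458.

V = 5.1458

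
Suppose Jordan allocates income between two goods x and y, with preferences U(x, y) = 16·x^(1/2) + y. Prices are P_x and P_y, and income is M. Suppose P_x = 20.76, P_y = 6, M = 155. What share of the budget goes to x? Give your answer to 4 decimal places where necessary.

Utility is quasi-linear in y; the FOC for x is 8/√x = P_x/P_y.
Solve: √x = 8·P_y/P_x, so x*(P_x,P_y) = (8·P_y/P_x)², and y* = (M − P_x·x*)/P_y.
Plugging in: x* = (8·6/20.76)² = 5.346, y* = 7.3362.
Expenditure on x: 20.76·5.346 = 110.9827; share = 0.716.

share on x = 0.716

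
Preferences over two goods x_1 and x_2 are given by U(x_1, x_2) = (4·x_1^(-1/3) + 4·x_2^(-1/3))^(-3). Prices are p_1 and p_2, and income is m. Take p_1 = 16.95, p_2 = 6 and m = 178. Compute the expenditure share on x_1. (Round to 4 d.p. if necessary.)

From the CES first-order condition, (x_2/x_1)^(4/3) = p_1/p_2.
Hence x_2/x_1 = (p_1/p_2)^(1/(4/3)), i.e. raised to the 0.75 power.
Substitute x_2 = (x_2/x_1)·x_1 into the budget: x_1* = m/(p_1 + p_2·(x_2/x_1)).
Numerically x_2/x_1 = 2.179033, so x_1* = 178/(16.95 + 6·2.179033) = 5.9286 and x_2* = 2.179033·5.9286 = 12.9185.
Expenditure on x_1: 16.95·5.9286 = 100.4889; share = 0.5645.

share on x_1 = 0.5645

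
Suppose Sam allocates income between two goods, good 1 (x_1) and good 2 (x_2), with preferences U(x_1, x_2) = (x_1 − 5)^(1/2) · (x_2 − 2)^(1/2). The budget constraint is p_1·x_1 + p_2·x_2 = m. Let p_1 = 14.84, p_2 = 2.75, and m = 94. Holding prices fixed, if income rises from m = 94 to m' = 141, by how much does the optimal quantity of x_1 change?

This is Cobb-Douglas in (x_1−5, x_2−2): tangency gives 0.5·p_2·(x_2−2) = 0.5·p_1·(x_1−5).
After buying the subsistence bundle (5, 2), a share 0.5 of the remaining income goes to x_1: x_1* = 5 + 0.5·(m − 5p_1 − 2p_2)/p_1.
Discretionary income = 94 − 5·14.84 − 2·2.75 = 14.3; x_1* = 5 + 0.5·14.3/14.84 = 5.4818.
At m' = 141: x_1* = 7.0654. Change: 7.0654 − 5.4818 = 1.5836.

Δx_1* = 1.5836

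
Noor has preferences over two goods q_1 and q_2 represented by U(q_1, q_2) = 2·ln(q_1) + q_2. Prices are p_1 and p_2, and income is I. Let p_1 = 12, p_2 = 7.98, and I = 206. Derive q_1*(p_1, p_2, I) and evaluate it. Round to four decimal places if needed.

At the given prices: q_1* = 2·7.98/12 = 1.33.

q_1* = 1.33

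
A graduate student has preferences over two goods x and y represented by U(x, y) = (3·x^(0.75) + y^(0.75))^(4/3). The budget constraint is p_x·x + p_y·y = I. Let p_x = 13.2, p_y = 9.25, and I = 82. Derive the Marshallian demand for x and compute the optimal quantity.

x* = 5.997

MU_x ∝ 3·x^(-0.25), MU_y ∝ y^(-0.25), so MRS = 3·(y/x)^(0.25) = p_x/p_y.
Hence y/x = ((1/3)·p_x/p_y)^(1/(0.25)), i.e. raised to the 4 power.
Substitute y = (y/x)·x into the budget: x* = I/(p_x + p_y·(y/x)).
Numerically y/x = 0.051197, so x* = 82/(13.2 + 9.25·0.051197) = 5.997.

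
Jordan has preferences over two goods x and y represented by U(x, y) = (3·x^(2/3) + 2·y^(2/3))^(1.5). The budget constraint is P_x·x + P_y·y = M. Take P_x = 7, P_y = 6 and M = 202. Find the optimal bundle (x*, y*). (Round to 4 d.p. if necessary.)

x* = 20.5639, y* = 9.6755

From the CES first-order condition, (3/2)·(y/x)^(1/3) = P_x/P_y.
Hence y/x = ((2/3)·P_x/P_y)^(1/(1/3)), i.e. raised to the 3 power.
Substitute y = (y/x)·x into the budget: x* = M/(P_x + P_y·(y/x)).
Numerically y/x = 0.470508, so x* = 202/(7 + 6·0.470508) = 20.5639 and y* = 0.470508·20.5639 = 9.6755.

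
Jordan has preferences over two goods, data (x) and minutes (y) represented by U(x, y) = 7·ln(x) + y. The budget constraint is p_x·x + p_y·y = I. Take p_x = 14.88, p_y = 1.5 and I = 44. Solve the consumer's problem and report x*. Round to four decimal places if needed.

x* = 0.7056

Set MRS = p_x/p_y: (7/x)/1 = p_x/p_y.
So x*(p_x,p_y) = 7·p_y/p_x, independent of income; and y* = (I − 7·p_y)/p_y.
At the given prices: x* = 7·1.5/14.88 = 0.7056.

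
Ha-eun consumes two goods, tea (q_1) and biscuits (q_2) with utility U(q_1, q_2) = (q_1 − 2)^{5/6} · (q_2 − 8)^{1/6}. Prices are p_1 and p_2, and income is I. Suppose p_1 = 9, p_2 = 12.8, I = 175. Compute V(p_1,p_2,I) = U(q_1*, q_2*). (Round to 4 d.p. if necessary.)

V = 3.6457

MRS = 5·(q_2−8)/(q_1−2). Tangency with p_1/p_2 gives q_2−8 = (1/5)·(p_1/p_2)·(q_1−2).
After buying the subsistence bundle (2, 8), a share 5/6 of the remaining income goes to q_1: q_1* = 2 + 5/6·(I − 2p_1 − 8p_2)/p_1.
Discretionary income = 175 − 2·9 − 8·12.8 = 54.6; q_1* = 2 + 5/6·54.6/9 = 7.0556; q_2* = 8 + 1/6·54.6/12.8 = 8.7109.
Utility at the optimum: U(7.0556, 8.7109) = 3.6457.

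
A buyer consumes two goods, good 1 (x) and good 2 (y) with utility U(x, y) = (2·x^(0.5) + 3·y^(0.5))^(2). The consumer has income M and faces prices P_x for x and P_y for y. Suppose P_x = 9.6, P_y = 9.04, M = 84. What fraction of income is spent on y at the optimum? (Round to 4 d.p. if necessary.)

MRS = MU_x/MU_y = (2/3)·(y/x)^(0.5). Set equal to P_x/P_y.
Hence y/x = ((3/2)·P_x/P_y)^(1/(0.5)), i.e. raised to the 2 power.
Substitute y = (y/x)·x into the budget: x* = M/(P_x + P_y·(y/x)).
Numerically y/x = 2.537395, so x* = 84/(9.6 + 9.04·2.537395) = 2.5816 and y* = 2.537395·2.5816 = 6.5505.
Expenditure on y: 9.04·6.5505 = 59.2167; share = 0.705.

share on y = 0.705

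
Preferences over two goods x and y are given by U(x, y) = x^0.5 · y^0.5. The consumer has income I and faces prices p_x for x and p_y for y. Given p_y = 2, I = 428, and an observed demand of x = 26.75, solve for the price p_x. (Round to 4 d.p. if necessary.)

p_x = 8

MU_x/MU_y = (0.5·y)/(0.5·x); tangency sets this equal to p_x/p_y.
Rearranging, p_y·y = p_x·x. Substituting into the budget gives p_x·x·(1 + 1) = I.
Demand: x*(p_x,p_y,I) = 0.5·I/p_x and y* = 0.5·I/p_y.
Set x* = 26.75 in the demand function and solve for p_x: p_x = 8.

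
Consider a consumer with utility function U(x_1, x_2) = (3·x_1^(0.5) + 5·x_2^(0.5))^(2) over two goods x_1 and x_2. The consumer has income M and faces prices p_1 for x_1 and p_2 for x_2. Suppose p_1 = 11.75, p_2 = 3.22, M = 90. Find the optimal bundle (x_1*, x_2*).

x_1* = 0.6878, x_2* = 25.4405

From the CES first-order condition, (3/5)·(x_2/x_1)^(0.5) = p_1/p_2.
Solve for the ratio: x_2/x_1 = [(5/3)·p_1/p_2]^(2).
Substitute x_2 = (x_2/x_1)·x_1 into the budget: x_1* = M/(p_1 + p_2·(x_2/x_1)).
Numerically x_2/x_1 = 36.988055, so x_1* = 90/(11.75 + 3.22·36.988055) = 0.6878 and x_2* = 36.988055·0.6878 = 25.4405.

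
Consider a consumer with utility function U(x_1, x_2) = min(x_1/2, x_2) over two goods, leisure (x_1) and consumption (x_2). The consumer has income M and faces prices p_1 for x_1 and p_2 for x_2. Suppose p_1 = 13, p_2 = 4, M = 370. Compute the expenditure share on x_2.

Leontief preferences: the optimum is at the kink where x_1/2 = x_2/1, i.e. x_2 = (1/2)·x_1.
Budget: p_1·x_1 + p_2·(1/2)·x_1 = M, so (2·p_1 + p_2)·x_1 = 2·M.
Demand: x_1*(p_1,p_2,M) = 2·M/(2·p_1 + p_2), x_2* = M/(2·p_1 + p_2).
Here 2·13 + 4 = 30, giving x_1* = 24.6667 and x_2* = 12.3333.
Expenditure on x_2: 4·12.3333 = 49.3333; share = 0.1333.

share on x_2 = 0.1333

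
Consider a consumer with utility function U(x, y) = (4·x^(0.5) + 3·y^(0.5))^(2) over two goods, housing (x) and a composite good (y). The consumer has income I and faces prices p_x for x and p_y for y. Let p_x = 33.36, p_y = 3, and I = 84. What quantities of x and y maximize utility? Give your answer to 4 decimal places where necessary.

From the CES first-order condition, (4/3)·(y/x)^(0.5) = p_x/p_y.
Hence y/x = ((3/4)·p_x/p_y)^(1/(0.5)), i.e. raised to the 2 power.
With the ratio pinned down, the budget gives x* = I/(p_x + p_y·(y/x)) and y* = (y/x)·x*.
Numerically y/x = 69.5556, so x* = 84/(33.36 + 3·69.5556) = 0.3471 and y* = 69.5556·0.3471 = 24.1406.

x* = 0.3471, y* = 24.1406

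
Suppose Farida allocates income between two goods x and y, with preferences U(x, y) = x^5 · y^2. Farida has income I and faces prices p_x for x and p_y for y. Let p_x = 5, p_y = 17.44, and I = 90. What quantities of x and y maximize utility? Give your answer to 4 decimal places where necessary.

Tangency: MRS = (5/2)·y/x = p_x/p_y.
Rearranging, p_y·y = (2/5)·p_x·x. Substituting into the budget gives p_x·x·(1 + (2/5)) = I.
Demand: x*(p_x,p_y,I) = 5/7·I/p_x and y* = 2/7·I/p_y.
At p_x=5, p_y=17.44, I=90: x* = 5/7·90/5 = 12.8571, y* = 1.4744.

x* = 12.8571, y* = 1.4744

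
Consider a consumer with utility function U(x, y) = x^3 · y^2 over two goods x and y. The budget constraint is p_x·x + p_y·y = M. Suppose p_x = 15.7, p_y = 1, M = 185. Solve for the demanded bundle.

The MRS is (3/2)·y/x. Set MRS = p_x/p_y.
Rearranging, p_y·y = (2/3)·p_x·x. Substituting into the budget gives p_x·x·(1 + (2/3)) = M.
Demand: x*(p_x,p_y,M) = 0.6·M/p_x and y* = 0.4·M/p_y.
At p_x=15.7, p_y=1, M=185: x* = 0.6·185/15.7 = 7.0701, y* = 74.

x* = 7.0701, y* = 74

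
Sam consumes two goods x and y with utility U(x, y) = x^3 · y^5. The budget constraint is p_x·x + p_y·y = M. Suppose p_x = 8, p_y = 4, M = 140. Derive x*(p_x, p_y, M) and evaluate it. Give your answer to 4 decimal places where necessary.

x* = 6.5625

The MRS is (3/5)·y/x. Set MRS = p_x/p_y.
Rearranging, p_y·y = (5/3)·p_x·x. Substituting into the budget gives p_x·x·(1 + (5/3)) = M.
Demand: x*(p_x,p_y,M) = 0.375·M/p_x and y* = 0.625·M/p_y.
At p_x=8, p_y=4, M=140: x* = 0.375·140/8 = 6.5625.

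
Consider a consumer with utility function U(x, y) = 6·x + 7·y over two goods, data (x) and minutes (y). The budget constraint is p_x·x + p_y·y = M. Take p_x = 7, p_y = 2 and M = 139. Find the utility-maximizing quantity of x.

Perfect substitutes: compare marginal utility per dollar. 6/p_x vs 7/p_y → 0.8571 vs 3.5.
y gives more utility per dollar, so spend all income on y: y* = M/p_y, x* = 0.
Numerically: x* = 0, y* = 69.5.

x* = 0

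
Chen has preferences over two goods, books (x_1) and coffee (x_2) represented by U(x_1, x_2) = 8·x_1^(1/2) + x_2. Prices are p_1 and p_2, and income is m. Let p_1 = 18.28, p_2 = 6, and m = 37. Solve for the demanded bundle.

x_1* = 1.7237, x_2* = 0.915

MU_x_1 = 4/√x_1, MU_x_2 = 1. Tangency: 4/√x_1 = p_1/p_2.
Solve: √x_1 = 4·p_2/p_1, so x_1*(p_1,p_2) = (4·p_2/p_1)², and x_2* = (m − p_1·x_1*)/p_2.
Plugging in: x_1* = (4·6/18.28)² = 1.7237, x_2* = 0.915.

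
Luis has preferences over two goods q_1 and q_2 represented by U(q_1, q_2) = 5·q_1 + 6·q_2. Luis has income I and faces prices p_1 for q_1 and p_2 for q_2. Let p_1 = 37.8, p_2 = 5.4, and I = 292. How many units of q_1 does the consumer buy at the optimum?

q_1* = 0

Perfect substitutes: compare marginal utility per dollar. 5/p_1 vs 6/p_2 → 0.1323 vs 1.1111.
q_2 gives more utility per dollar, so spend all income on q_2: q_2* = I/p_2, q_1* = 0.
Numerically: q_1* = 0, q_2* = 54.0741.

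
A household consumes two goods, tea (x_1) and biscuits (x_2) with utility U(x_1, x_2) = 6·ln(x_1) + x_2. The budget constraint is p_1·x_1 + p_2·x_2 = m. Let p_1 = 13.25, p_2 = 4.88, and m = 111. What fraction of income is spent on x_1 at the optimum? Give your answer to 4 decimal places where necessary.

Set MRS = p_1/p_2: (6/x_1)/1 = p_1/p_2.
So x_1*(p_1,p_2) = 6·p_2/p_1, independent of income; and x_2* = (m − 6·p_2)/p_2.
At the given prices: x_1* = 6·4.88/13.25 = 2.2098, and x_2* = 16.7459.
Expenditure on x_1: 13.25·2.2098 = 29.28; share = 0.2638.

share on x_1 = 0.2638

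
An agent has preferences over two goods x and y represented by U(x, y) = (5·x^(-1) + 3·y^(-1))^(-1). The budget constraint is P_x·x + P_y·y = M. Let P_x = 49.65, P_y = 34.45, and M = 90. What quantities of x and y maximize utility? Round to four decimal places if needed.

x* = 1.1018, y* = 1.0246

Substitute y = (y/x)·x into the budget: x* = M/(P_x + P_y·(y/x)).
Numerically y/x = 0.929909, so x* = 90/(49.65 + 34.45·0.929909) = 1.1018 and y* = 0.929909·1.1018 = 1.0246.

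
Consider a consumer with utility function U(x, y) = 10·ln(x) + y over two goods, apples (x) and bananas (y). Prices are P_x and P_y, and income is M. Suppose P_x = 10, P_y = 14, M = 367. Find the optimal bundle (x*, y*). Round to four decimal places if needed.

MU_x = 10/x, MU_y = 1. Tangency: 10/x = P_x/P_y.
So x*(P_x,P_y) = 10·P_y/P_x, independent of income; and y* = (M − 10·P_y)/P_y.
At the given prices: x* = 10·14/10 = 14, and y* = 16.2143.

x* = 14, y* = 16.2143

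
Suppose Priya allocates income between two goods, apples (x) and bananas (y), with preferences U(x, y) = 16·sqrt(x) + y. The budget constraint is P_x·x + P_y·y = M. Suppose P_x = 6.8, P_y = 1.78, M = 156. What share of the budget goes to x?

share on x = 0.1912

Solve: √x = 8·P_y/P_x, so x*(P_x,P_y) = (8·P_y/P_x)², and y* = (M − P_x·x*)/P_y.
Plugging in: x* = (8·1.78/6.8)² = 4.3853, y* = 70.8875.
Expenditure on x: 6.8·4.3853 = 29.8202; share = 0.1912.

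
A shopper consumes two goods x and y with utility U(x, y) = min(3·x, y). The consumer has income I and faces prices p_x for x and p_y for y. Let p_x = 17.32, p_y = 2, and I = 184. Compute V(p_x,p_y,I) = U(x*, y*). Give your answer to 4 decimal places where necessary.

Leontief preferences: the optimum is at the kink where x/1 = y/3, i.e. y = 3·x.
Budget: p_x·x + p_y·3·x = I, so (p_x + 3·p_y)·x = I.
Demand: x*(p_x,p_y,I) = I/(p_x + 3·p_y), y* = 3·I/(p_x + 3·p_y).
Here 17.32 + 3·2 = 23.32, giving x* = 7.8902 and y* = 23.6707.
Utility at the optimum: U(7.8902, 23.6707) = 23.6707.

V = 23.6707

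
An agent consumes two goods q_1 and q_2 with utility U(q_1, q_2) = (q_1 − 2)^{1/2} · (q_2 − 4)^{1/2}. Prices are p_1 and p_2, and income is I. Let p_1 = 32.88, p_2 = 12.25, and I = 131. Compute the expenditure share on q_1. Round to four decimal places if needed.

share on q_1 = 0.564

This is Cobb-Douglas in (q_1−2, q_2−4): tangency gives 0.5·p_2·(q_2−4) = 0.5·p_1·(q_1−2).
Substituting into the budget: q_1* = 2 + 0.5·(I − 2·p_1 − 4·p_2)/p_1, and q_2* = 4 + 0.5·(…)/p_2.
Discretionary income = 131 − 2·32.88 − 4·12.25 = 16.24; q_1* = 2 + 0.5·16.24/32.88 = 2.247; q_2* = 4 + 0.5·16.24/12.25 = 4.6629.
Expenditure on q_1: 32.88·2.247 = 73.88; share = 0.564.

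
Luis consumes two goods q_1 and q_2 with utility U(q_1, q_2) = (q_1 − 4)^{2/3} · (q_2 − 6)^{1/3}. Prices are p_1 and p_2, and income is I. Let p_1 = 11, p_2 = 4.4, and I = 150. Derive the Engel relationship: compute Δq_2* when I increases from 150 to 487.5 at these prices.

Δq_2* = 25.5682

Let q_1' = q_1−4, q_2' = q_2−6. MRS = 2·q_2'/q_1' = p_1/p_2.
Substituting into the budget: q_1* = 4 + 2/3·(I − 4·p_1 − 6·p_2)/p_1, and q_2* = 6 + 1/3·(…)/p_2.
Discretionary income = 150 − 4·11 − 6·4.4 = 79.6; q_2* = 6 + 1/3·79.6/4.4 = 12.0303.
At I' = 487.5: q_2* = 37.5985. Change: 37.5985 − 12.0303 = 25.5682.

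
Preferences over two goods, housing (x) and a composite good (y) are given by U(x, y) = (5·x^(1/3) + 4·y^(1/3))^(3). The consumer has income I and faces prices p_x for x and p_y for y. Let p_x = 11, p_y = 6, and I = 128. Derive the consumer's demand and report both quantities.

Substitute y = (y/x)·x into the budget: x* = I/(p_x + p_y·(y/x)).
Numerically y/x = 1.776222, so x* = 128/(11 + 6·1.776222) = 5.9102 and y* = 1.776222·5.9102 = 10.4979.

x* = 5.9102, y* = 10.4979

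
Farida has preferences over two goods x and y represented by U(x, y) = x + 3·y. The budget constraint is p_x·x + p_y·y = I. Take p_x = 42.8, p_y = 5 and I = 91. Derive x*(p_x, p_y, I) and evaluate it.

Linear utility — the consumer picks whichever good has higher MU/price: 1/42.8 = 0.0234 vs 3/5 = 0.6.
y gives more utility per dollar, so spend all income on y: y* = I/p_y, x* = 0.
Numerically: x* = 0, y* = 18.2.

x* = 0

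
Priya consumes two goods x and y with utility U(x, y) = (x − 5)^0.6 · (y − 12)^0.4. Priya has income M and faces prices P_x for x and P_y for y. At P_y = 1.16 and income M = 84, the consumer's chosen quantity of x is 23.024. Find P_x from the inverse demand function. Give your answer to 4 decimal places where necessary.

P_x = 2

This is Cobb-Douglas in (x−5, y−12): tangency gives 0.6·P_y·(y−12) = 0.4·P_x·(x−5).
After buying the subsistence bundle (5, 12), a share 0.6 of the remaining income goes to x: x* = 5 + 0.6·(M − 5P_x − 12P_y)/P_x.
Set x* = 23.024 in the demand function and solve for P_x: P_x = 2.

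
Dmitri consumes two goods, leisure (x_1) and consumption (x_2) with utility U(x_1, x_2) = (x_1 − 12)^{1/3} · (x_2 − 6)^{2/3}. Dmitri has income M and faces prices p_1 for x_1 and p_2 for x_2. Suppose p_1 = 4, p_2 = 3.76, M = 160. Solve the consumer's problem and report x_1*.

x_1* = 19.4533

This is Cobb-Douglas in (x_1−12, x_2−6): tangency gives 1/3·p_2·(x_2−6) = 2/3·p_1·(x_1−12).
Substituting into the budget: x_1* = 12 + 1/3·(M − 12·p_1 − 6·p_2)/p_1, and x_2* = 6 + 2/3·(…)/p_2.
Discretionary income = 160 − 12·4 − 6·3.76 = 89.44; x_1* = 12 + 1/3·89.44/4 = 19.4533.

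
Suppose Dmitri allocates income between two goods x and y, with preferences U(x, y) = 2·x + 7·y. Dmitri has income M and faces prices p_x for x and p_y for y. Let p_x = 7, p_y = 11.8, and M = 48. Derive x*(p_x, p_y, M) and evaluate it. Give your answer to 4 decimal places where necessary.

x* = 0

Perfect substitutes: compare marginal utility per dollar. 2/p_x vs 7/p_y → 0.2857 vs 0.5932.
y gives more utility per dollar, so spend all income on y: y* = M/p_y, x* = 0.
Numerically: x* = 0, y* = 4.0678.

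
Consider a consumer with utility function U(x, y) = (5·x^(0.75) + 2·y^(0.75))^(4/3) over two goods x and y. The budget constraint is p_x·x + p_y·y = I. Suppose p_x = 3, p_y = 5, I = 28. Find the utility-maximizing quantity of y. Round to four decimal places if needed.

y* = 0.0308

From the CES first-order condition, (5/2)·(y/x)^(0.25) = p_x/p_y.
Solve for the ratio: y/x = [(2/5)·p_x/p_y]^(4).
With the ratio pinned down, the budget gives x* = I/(p_x + p_y·(y/x)) and y* = (y/x)·x*.
Numerically y/x = 0.003318, so x* = 28/(3 + 5·0.003318) = 9.282 and y* = 0.003318·9.282 = 0.0308.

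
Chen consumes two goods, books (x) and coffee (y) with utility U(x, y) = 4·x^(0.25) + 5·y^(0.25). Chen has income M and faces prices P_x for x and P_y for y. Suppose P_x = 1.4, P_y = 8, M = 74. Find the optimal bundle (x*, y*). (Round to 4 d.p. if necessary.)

x* = 30.1495, y* = 3.9738

From the CES first-order condition, (4/5)·(y/x)^(0.75) = P_x/P_y.
Hence y/x = ((5/4)·P_x/P_y)^(1/(0.75)), i.e. raised to the 4/3 power.
With the ratio pinned down, the budget gives x* = M/(P_x + P_y·(y/x)) and y* = (y/x)·x*.
Numerically y/x = 0.131805, so x* = 74/(1.4 + 8·0.131805) = 30.1495 and y* = 0.131805·30.1495 = 3.9738.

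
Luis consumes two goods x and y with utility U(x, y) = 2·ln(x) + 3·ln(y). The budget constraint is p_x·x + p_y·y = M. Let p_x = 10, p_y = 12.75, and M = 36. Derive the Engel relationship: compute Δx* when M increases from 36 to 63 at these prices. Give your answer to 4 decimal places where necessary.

Tangency: MRS = (2/3)·y/x = p_x/p_y.
Rearranging, p_y·y = (3/2)·p_x·x. Substituting into the budget gives p_x·x·(1 + (3/2)) = M.
Demand: x*(p_x,p_y,M) = 0.4·M/p_x and y* = 0.6·M/p_y.
At p_x=10, p_y=12.75, M=36: x* = 0.4·36/10 = 1.44.
At M' = 63: x* = 2.52. Change: 2.52 − 1.44 = 1.08.

Δx* = 1.08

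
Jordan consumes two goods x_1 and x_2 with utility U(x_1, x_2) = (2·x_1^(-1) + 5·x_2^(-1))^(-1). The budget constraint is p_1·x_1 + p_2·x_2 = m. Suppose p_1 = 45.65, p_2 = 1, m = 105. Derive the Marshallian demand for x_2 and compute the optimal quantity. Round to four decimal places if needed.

x_2* = 19.9121

MRS = MU_x_1/MU_x_2 = (2/5)·(x_2/x_1)^(2). Set equal to p_1/p_2.
Hence x_2/x_1 = ((5/2)·p_1/p_2)^(1/(2)), i.e. raised to the 0.5 power.
Substitute x_2 = (x_2/x_1)·x_1 into the budget: x_1* = m/(p_1 + p_2·(x_2/x_1)).
Numerically x_2/x_1 = 10.68293, so x_1* = 105/(45.65 + 1·10.68293) = 1.8639 and x_2* = 10.68293·1.8639 = 19.9121.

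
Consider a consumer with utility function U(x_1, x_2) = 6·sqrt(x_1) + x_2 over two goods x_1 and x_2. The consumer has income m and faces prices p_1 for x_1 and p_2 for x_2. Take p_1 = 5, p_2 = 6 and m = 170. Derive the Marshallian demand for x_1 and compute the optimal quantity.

x_1* = 12.96

Utility is quasi-linear in x_2; the FOC for x_1 is 3/√x_1 = p_1/p_2.
Thus x_1* = (3·p_2/p_1)² — independent of m — with the rest of income spent on x_2.
Plugging in: x_1* = (3·6/5)² = 12.96.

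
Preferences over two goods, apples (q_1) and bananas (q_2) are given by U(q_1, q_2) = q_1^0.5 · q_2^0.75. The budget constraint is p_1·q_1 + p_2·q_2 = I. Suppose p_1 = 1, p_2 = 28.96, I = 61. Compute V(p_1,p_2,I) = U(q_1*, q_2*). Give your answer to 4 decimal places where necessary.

V = 5.8879

Tangency: MRS = (2/3)·q_2/q_1 = p_1/p_2.
So 0.5·p_2·q_2 = 0.75·p_1·q_1; combined with the budget, a share 0.4 of income goes to q_1.
Demand: q_1*(p_1,p_2,I) = 0.4·I/p_1 and q_2* = 0.6·I/p_2.
At p_1=1, p_2=28.96, I=61: q_1* = 0.4·61/1 = 24.4, q_2* = 1.2638.
Utility at the optimum: U(24.4, 1.2638) = 5.8879.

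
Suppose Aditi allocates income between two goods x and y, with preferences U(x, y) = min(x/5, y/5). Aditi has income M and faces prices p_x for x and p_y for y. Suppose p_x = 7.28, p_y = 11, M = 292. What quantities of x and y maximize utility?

x* = 15.9737, y* = 15.9737

Demand: x*(p_x,p_y,M) = 5·M/(5·p_x + 5·p_y), y* = 5·M/(5·p_x + 5·p_y).
Here 5·7.28 + 5·11 = 91.4, giving x* = 15.9737 and y* = 15.9737.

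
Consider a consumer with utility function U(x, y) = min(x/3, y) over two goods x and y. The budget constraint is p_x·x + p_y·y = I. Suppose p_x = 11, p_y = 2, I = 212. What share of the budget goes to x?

Here 3·11 + 2 = 35, giving x* = 18.1714 and y* = 6.0571.
Expenditure on x: 11·18.1714 = 199.8857; share = 0.9429.

share on x = 0.9429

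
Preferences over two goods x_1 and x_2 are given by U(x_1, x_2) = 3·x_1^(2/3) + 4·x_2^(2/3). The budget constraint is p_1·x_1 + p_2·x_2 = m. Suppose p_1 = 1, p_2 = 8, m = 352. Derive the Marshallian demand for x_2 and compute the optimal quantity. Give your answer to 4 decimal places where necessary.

x_2* = 1.5714

Substitute x_2 = (x_2/x_1)·x_1 into the budget: x_1* = m/(p_1 + p_2·(x_2/x_1)).
Numerically x_2/x_1 = 0.00463, so x_1* = 352/(1 + 8·0.00463) = 339.4286 and x_2* = 0.00463·339.4286 = 1.5714.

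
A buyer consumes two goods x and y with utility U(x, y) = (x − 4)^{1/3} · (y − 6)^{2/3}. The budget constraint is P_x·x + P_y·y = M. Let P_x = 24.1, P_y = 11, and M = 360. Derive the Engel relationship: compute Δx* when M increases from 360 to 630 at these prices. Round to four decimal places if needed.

MRS = (1/2)·(y−6)/(x−4). Tangency with P_x/P_y gives y−6 = 2·(P_x/P_y)·(x−4).
Substituting into the budget: x* = 4 + 1/3·(M − 4·P_x − 6·P_y)/P_x, and y* = 6 + 2/3·(…)/P_y.
Discretionary income = 360 − 4·24.1 − 6·11 = 197.6; x* = 4 + 1/3·197.6/24.1 = 6.7331.
At M' = 630: x* = 10.4675. Change: 10.4675 − 6.7331 = 3.7344.

Δx* = 3.7344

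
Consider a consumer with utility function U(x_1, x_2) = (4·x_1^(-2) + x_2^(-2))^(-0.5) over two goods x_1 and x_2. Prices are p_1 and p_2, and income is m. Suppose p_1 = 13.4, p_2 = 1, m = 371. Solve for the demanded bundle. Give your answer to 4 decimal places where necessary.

MU_x_1 ∝ 4·x_1^(-3), MU_x_2 ∝ x_2^(-3), so MRS = 4·(x_2/x_1)^(3) = p_1/p_2.
Hence x_2/x_1 = ((1/4)·p_1/p_2)^(1/(3)), i.e. raised to the 1/3 power.
With the ratio pinned down, the budget gives x_1* = m/(p_1 + p_2·(x_2/x_1)) and x_2* = (x_2/x_1)·x_1*.
Numerically x_2/x_1 = 1.496287, so x_1* = 371/(13.4 + 1·1.496287) = 24.9055 and x_2* = 1.496287·24.9055 = 37.2658.

x_1* = 24.9055, x_2* = 37.2658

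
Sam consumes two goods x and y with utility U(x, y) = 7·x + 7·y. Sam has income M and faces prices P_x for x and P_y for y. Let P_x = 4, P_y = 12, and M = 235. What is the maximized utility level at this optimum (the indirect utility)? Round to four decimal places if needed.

V = 411.25

Perfect substitutes: compare marginal utility per dollar. 7/P_x vs 7/P_y → 1.75 vs 0.5833.
x gives more utility per dollar, so spend all income on x: x* = M/P_x, y* = 0.
Numerically: x* = 58.75, y* = 0.
Utility at the optimum: U(58.75, 0) = 411.25.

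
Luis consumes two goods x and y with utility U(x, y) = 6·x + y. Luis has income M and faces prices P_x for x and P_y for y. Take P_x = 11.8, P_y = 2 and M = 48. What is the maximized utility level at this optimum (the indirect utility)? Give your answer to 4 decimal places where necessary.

V = 24.4068

Perfect substitutes: compare marginal utility per dollar. 6/P_x vs 1/P_y → 0.5085 vs 0.5.
x gives more utility per dollar, so spend all income on x: x* = M/P_x, y* = 0.
Numerically: x* = 4.0678, y* = 0.
Utility at the optimum: U(4.0678, 0) = 24.4068.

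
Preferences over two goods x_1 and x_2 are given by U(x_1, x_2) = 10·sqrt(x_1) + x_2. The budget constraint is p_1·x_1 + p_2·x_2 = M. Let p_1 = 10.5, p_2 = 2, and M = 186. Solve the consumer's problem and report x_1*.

x_1* = 0.907

Set MRS = p_1/p_2: 5·x_1^(−1/2) = p_1/p_2.
Solve: √x_1 = 5·p_2/p_1, so x_1*(p_1,p_2) = (5·p_2/p_1)², and x_2* = (M − p_1·x_1*)/p_2.
Plugging in: x_1* = (5·2/10.5)² = 0.907.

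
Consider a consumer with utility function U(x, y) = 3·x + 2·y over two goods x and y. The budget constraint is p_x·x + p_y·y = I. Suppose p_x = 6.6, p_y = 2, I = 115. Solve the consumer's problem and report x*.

Linear utility — the consumer picks whichever good has higher MU/price: 3/6.6 = 0.4545 vs 2/2 = 1.
y gives more utility per dollar, so spend all income on y: y* = I/p_y, x* = 0.
Numerically: x* = 0, y* = 57.5.

x* = 0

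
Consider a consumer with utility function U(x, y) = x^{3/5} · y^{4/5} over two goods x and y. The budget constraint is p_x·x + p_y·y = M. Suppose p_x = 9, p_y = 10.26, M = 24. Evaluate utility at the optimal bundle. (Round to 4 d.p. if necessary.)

The MRS is (3/4)·y/x. Set MRS = p_x/p_y.
Rearranging, p_y·y = (4/3)·p_x·x. Substituting into the budget gives p_x·x·(1 + (4/3)) = M.
Demand: x*(p_x,p_y,M) = 3/7·M/p_x and y* = 4/7·M/p_y.
At p_x=9, p_y=10.26, M=24: x* = 3/7·24/9 = 1.1429, y* = 1.3367.
Utility at the optimum: U(1.1429, 1.3367) = 1.3665.

V = 1.3665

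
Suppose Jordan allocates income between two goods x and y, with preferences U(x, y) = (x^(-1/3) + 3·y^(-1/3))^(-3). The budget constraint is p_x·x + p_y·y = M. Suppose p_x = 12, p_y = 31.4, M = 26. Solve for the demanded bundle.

MU_x ∝ x^(-4/3), MU_y ∝ 3·y^(-4/3), so MRS = (1/3)·(y/x)^(4/3) = p_x/p_y.
Solve for the ratio: y/x = [3·p_x/p_y]^(0.75).
With the ratio pinned down, the budget gives x* = M/(p_x + p_y·(y/x)) and y* = (y/x)·x*.
Numerically y/x = 1.107974, so x* = 26/(12 + 31.4·1.107974) = 0.5557 and y* = 1.107974·0.5557 = 0.6157.

x* = 0.5557, y* = 0.6157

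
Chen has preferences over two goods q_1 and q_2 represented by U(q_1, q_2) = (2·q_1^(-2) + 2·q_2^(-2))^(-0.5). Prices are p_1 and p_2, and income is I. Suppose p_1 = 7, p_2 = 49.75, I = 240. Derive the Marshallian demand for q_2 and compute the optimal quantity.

MRS = MU_q_1/MU_q_2 = (q_2/q_1)^(3). Set equal to p_1/p_2.
Solve for the ratio: q_2/q_1 = [p_1/p_2]^(1/3).
With the ratio pinned down, the budget gives q_1* = I/(p_1 + p_2·(q_2/q_1)) and q_2* = (q_2/q_1)·q_1*.
Numerically q_2/q_1 = 0.520118, so q_1* = 240/(7 + 49.75·0.520118) = 7.3002 and q_2* = 0.520118·7.3002 = 3.797.

q_2* = 3.797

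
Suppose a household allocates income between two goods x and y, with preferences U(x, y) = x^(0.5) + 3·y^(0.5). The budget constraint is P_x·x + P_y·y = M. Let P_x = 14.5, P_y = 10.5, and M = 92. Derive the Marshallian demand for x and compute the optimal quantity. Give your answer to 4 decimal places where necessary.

MU_x ∝ x^(-0.5), MU_y ∝ 3·y^(-0.5), so MRS = (1/3)·(y/x)^(0.5) = P_x/P_y.
Hence y/x = (3·P_x/P_y)^(1/(0.5)), i.e. raised to the 2 power.
Substitute y = (y/x)·x into the budget: x* = M/(P_x + P_y·(y/x)).
Numerically y/x = 17.163265, so x* = 92/(14.5 + 10.5·17.163265) = 0.4725.

x* = 0.4725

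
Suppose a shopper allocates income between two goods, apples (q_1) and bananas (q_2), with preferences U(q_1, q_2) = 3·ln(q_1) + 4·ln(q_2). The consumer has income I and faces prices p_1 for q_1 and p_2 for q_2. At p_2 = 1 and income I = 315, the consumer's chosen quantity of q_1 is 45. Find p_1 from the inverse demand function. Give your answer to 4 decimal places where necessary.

p_1 = 3

MU_q_1/MU_q_2 = (3·q_2)/(4·q_1); tangency sets this equal to p_1/p_2.
Rearranging, p_2·q_2 = (4/3)·p_1·q_1. Substituting into the budget gives p_1·q_1·(1 + (4/3)) = I.
Demand: q_1*(p_1,p_2,I) = 3/7·I/p_1 and q_2* = 4/7·I/p_2.
Set q_1* = 45 in the demand function and solve for p_1: p_1 = 3.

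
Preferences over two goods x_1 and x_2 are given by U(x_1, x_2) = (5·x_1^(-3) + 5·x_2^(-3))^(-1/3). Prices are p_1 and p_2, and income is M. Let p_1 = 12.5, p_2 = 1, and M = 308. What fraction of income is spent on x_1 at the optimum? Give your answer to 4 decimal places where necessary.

With the ratio pinned down, the budget gives x_1* = M/(p_1 + p_2·(x_2/x_1)) and x_2* = (x_2/x_1)·x_1*.
Numerically x_2/x_1 = 1.880302, so x_1* = 308/(12.5 + 1·1.880302) = 21.4182 and x_2* = 1.880302·21.4182 = 40.2727.
Expenditure on x_1: 12.5·21.4182 = 267.7273; share = 0.8692.

share on x_1 = 0.8692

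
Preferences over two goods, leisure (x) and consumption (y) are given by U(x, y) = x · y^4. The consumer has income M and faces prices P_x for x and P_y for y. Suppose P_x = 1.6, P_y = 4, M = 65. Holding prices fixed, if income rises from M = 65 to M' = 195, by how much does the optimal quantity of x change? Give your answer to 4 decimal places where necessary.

MU_x/MU_y = (y)/(4·x); tangency sets this equal to P_x/P_y.
So P_y·y = 4·P_x·x; combined with the budget, a share 0.2 of income goes to x.
Demand: x*(P_x,P_y,M) = 0.2·M/P_x and y* = 0.8·M/P_y.
At P_x=1.6, P_y=4, M=65: x* = 0.2·65/1.6 = 8.125.
At M' = 195: x* = 24.375. Change: 24.375 − 8.125 = 16.25.

Δx* = 16.25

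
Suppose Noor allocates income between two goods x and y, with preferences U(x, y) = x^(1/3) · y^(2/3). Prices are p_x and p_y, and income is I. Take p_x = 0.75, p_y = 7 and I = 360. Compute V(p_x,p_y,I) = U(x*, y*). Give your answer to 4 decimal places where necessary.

V = 57.2948

Tangency: MRS = (1/2)·y/x = p_x/p_y.
So 1/3·p_y·y = 2/3·p_x·x; combined with the budget, a share 1/3 of income goes to x.
Demand: x*(p_x,p_y,I) = 1/3·I/p_x and y* = 2/3·I/p_y.
At p_x=0.75, p_y=7, I=360: x* = 1/3·360/0.75 = 160, y* = 34.2857.
Utility at the optimum: U(160, 34.2857) = 57.2948.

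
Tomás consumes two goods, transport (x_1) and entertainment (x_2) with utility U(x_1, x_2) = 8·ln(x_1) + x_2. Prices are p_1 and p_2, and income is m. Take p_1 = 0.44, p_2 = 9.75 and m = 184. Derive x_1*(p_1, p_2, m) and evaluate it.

x_1* = 177.2727

Set MRS = p_1/p_2: (8/x_1)/1 = p_1/p_2.
So x_1*(p_1,p_2) = 8·p_2/p_1, independent of income; and x_2* = (m − 8·p_2)/p_2.
At the given prices: x_1* = 8·9.75/0.44 = 177.2727.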